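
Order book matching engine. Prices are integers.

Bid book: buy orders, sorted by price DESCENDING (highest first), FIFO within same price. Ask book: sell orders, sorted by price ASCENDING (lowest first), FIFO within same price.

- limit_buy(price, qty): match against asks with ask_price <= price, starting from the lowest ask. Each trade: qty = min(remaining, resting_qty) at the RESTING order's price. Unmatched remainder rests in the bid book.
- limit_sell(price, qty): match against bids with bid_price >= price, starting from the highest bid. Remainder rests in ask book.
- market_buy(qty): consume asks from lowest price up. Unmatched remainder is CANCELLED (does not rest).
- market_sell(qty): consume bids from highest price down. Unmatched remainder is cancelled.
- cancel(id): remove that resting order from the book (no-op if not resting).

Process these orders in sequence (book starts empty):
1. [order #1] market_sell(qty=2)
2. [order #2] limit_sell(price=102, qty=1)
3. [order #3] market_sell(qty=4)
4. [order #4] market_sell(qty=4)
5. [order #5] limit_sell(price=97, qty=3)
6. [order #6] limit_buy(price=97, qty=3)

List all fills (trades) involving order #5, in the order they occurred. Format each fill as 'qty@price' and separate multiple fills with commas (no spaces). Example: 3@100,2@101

After op 1 [order #1] market_sell(qty=2): fills=none; bids=[-] asks=[-]
After op 2 [order #2] limit_sell(price=102, qty=1): fills=none; bids=[-] asks=[#2:1@102]
After op 3 [order #3] market_sell(qty=4): fills=none; bids=[-] asks=[#2:1@102]
After op 4 [order #4] market_sell(qty=4): fills=none; bids=[-] asks=[#2:1@102]
After op 5 [order #5] limit_sell(price=97, qty=3): fills=none; bids=[-] asks=[#5:3@97 #2:1@102]
After op 6 [order #6] limit_buy(price=97, qty=3): fills=#6x#5:3@97; bids=[-] asks=[#2:1@102]

Answer: 3@97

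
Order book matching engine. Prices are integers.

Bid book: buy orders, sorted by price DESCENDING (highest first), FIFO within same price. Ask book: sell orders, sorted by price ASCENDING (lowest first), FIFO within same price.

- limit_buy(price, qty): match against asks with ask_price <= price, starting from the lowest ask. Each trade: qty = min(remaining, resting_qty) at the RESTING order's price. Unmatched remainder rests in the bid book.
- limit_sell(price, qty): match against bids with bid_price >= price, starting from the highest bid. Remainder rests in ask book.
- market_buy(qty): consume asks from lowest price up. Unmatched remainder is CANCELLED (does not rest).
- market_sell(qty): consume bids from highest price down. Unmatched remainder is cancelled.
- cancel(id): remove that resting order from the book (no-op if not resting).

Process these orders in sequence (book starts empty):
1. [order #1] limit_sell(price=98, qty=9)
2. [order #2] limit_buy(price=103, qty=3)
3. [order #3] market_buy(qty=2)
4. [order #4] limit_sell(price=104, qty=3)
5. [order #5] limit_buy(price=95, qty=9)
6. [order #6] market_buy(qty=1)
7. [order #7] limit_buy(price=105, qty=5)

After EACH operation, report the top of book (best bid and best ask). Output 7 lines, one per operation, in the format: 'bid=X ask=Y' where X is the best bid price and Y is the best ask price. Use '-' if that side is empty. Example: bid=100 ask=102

Answer: bid=- ask=98
bid=- ask=98
bid=- ask=98
bid=- ask=98
bid=95 ask=98
bid=95 ask=98
bid=95 ask=104

Derivation:
After op 1 [order #1] limit_sell(price=98, qty=9): fills=none; bids=[-] asks=[#1:9@98]
After op 2 [order #2] limit_buy(price=103, qty=3): fills=#2x#1:3@98; bids=[-] asks=[#1:6@98]
After op 3 [order #3] market_buy(qty=2): fills=#3x#1:2@98; bids=[-] asks=[#1:4@98]
After op 4 [order #4] limit_sell(price=104, qty=3): fills=none; bids=[-] asks=[#1:4@98 #4:3@104]
After op 5 [order #5] limit_buy(price=95, qty=9): fills=none; bids=[#5:9@95] asks=[#1:4@98 #4:3@104]
After op 6 [order #6] market_buy(qty=1): fills=#6x#1:1@98; bids=[#5:9@95] asks=[#1:3@98 #4:3@104]
After op 7 [order #7] limit_buy(price=105, qty=5): fills=#7x#1:3@98 #7x#4:2@104; bids=[#5:9@95] asks=[#4:1@104]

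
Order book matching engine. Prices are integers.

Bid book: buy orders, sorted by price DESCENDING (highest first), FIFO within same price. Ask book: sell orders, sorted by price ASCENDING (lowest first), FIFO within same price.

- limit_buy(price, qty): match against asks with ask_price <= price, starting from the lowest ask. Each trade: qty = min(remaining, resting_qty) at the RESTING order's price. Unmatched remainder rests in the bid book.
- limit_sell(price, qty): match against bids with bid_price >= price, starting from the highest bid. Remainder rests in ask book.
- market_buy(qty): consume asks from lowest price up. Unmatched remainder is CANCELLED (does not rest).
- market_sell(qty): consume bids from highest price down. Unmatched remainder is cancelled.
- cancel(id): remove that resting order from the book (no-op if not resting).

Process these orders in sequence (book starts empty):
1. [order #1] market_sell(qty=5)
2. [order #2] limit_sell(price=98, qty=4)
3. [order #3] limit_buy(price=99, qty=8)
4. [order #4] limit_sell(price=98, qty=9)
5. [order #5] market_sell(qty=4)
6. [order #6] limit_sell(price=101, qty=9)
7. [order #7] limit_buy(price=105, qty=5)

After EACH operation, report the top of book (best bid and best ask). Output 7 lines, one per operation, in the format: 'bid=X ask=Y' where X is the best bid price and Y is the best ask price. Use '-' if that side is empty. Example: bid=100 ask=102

Answer: bid=- ask=-
bid=- ask=98
bid=99 ask=-
bid=- ask=98
bid=- ask=98
bid=- ask=98
bid=- ask=101

Derivation:
After op 1 [order #1] market_sell(qty=5): fills=none; bids=[-] asks=[-]
After op 2 [order #2] limit_sell(price=98, qty=4): fills=none; bids=[-] asks=[#2:4@98]
After op 3 [order #3] limit_buy(price=99, qty=8): fills=#3x#2:4@98; bids=[#3:4@99] asks=[-]
After op 4 [order #4] limit_sell(price=98, qty=9): fills=#3x#4:4@99; bids=[-] asks=[#4:5@98]
After op 5 [order #5] market_sell(qty=4): fills=none; bids=[-] asks=[#4:5@98]
After op 6 [order #6] limit_sell(price=101, qty=9): fills=none; bids=[-] asks=[#4:5@98 #6:9@101]
After op 7 [order #7] limit_buy(price=105, qty=5): fills=#7x#4:5@98; bids=[-] asks=[#6:9@101]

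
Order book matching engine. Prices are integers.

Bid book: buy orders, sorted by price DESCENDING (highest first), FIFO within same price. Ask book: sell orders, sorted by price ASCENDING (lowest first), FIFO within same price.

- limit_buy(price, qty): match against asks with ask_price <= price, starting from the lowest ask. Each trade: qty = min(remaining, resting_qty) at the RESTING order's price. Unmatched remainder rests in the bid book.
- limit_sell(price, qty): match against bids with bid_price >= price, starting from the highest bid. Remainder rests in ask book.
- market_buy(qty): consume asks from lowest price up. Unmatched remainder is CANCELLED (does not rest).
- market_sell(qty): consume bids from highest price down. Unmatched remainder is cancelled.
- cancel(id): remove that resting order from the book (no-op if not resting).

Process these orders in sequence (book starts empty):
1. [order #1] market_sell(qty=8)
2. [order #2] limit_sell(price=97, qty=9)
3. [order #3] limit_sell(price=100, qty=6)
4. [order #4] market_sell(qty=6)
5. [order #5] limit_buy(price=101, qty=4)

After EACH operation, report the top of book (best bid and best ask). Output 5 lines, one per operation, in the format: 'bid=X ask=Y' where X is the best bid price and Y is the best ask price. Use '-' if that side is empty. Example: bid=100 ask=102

After op 1 [order #1] market_sell(qty=8): fills=none; bids=[-] asks=[-]
After op 2 [order #2] limit_sell(price=97, qty=9): fills=none; bids=[-] asks=[#2:9@97]
After op 3 [order #3] limit_sell(price=100, qty=6): fills=none; bids=[-] asks=[#2:9@97 #3:6@100]
After op 4 [order #4] market_sell(qty=6): fills=none; bids=[-] asks=[#2:9@97 #3:6@100]
After op 5 [order #5] limit_buy(price=101, qty=4): fills=#5x#2:4@97; bids=[-] asks=[#2:5@97 #3:6@100]

Answer: bid=- ask=-
bid=- ask=97
bid=- ask=97
bid=- ask=97
bid=- ask=97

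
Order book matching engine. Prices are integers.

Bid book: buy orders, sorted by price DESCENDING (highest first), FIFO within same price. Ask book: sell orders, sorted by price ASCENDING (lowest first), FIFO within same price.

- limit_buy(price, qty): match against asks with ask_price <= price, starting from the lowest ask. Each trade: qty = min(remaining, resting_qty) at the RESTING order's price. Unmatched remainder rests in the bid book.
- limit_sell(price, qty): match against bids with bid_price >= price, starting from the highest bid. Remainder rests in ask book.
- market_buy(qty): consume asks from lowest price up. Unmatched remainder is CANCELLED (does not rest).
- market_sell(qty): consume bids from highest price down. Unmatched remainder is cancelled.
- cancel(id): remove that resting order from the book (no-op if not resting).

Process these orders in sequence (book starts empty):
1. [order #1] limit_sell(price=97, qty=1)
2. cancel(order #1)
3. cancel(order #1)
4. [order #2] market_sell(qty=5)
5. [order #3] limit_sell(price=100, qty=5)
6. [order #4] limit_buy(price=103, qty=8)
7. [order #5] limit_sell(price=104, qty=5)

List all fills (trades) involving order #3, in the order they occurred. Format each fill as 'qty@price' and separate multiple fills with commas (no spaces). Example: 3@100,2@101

After op 1 [order #1] limit_sell(price=97, qty=1): fills=none; bids=[-] asks=[#1:1@97]
After op 2 cancel(order #1): fills=none; bids=[-] asks=[-]
After op 3 cancel(order #1): fills=none; bids=[-] asks=[-]
After op 4 [order #2] market_sell(qty=5): fills=none; bids=[-] asks=[-]
After op 5 [order #3] limit_sell(price=100, qty=5): fills=none; bids=[-] asks=[#3:5@100]
After op 6 [order #4] limit_buy(price=103, qty=8): fills=#4x#3:5@100; bids=[#4:3@103] asks=[-]
After op 7 [order #5] limit_sell(price=104, qty=5): fills=none; bids=[#4:3@103] asks=[#5:5@104]

Answer: 5@100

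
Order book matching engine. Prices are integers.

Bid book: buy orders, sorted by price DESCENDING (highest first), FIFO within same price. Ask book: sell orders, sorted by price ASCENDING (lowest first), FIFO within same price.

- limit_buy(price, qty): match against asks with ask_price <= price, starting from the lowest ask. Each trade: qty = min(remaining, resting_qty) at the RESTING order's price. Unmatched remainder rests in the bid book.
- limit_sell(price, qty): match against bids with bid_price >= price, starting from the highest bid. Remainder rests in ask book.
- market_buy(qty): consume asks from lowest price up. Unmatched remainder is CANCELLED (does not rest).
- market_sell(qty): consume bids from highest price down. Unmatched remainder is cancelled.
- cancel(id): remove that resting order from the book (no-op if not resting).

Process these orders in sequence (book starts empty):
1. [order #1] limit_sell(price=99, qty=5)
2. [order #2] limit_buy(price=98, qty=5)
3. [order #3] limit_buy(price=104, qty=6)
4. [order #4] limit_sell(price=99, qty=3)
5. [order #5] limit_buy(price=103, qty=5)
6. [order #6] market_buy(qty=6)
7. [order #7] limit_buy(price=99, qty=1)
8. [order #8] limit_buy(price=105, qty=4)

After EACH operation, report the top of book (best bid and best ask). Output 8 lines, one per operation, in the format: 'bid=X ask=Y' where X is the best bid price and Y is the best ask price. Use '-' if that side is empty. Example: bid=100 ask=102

After op 1 [order #1] limit_sell(price=99, qty=5): fills=none; bids=[-] asks=[#1:5@99]
After op 2 [order #2] limit_buy(price=98, qty=5): fills=none; bids=[#2:5@98] asks=[#1:5@99]
After op 3 [order #3] limit_buy(price=104, qty=6): fills=#3x#1:5@99; bids=[#3:1@104 #2:5@98] asks=[-]
After op 4 [order #4] limit_sell(price=99, qty=3): fills=#3x#4:1@104; bids=[#2:5@98] asks=[#4:2@99]
After op 5 [order #5] limit_buy(price=103, qty=5): fills=#5x#4:2@99; bids=[#5:3@103 #2:5@98] asks=[-]
After op 6 [order #6] market_buy(qty=6): fills=none; bids=[#5:3@103 #2:5@98] asks=[-]
After op 7 [order #7] limit_buy(price=99, qty=1): fills=none; bids=[#5:3@103 #7:1@99 #2:5@98] asks=[-]
After op 8 [order #8] limit_buy(price=105, qty=4): fills=none; bids=[#8:4@105 #5:3@103 #7:1@99 #2:5@98] asks=[-]

Answer: bid=- ask=99
bid=98 ask=99
bid=104 ask=-
bid=98 ask=99
bid=103 ask=-
bid=103 ask=-
bid=103 ask=-
bid=105 ask=-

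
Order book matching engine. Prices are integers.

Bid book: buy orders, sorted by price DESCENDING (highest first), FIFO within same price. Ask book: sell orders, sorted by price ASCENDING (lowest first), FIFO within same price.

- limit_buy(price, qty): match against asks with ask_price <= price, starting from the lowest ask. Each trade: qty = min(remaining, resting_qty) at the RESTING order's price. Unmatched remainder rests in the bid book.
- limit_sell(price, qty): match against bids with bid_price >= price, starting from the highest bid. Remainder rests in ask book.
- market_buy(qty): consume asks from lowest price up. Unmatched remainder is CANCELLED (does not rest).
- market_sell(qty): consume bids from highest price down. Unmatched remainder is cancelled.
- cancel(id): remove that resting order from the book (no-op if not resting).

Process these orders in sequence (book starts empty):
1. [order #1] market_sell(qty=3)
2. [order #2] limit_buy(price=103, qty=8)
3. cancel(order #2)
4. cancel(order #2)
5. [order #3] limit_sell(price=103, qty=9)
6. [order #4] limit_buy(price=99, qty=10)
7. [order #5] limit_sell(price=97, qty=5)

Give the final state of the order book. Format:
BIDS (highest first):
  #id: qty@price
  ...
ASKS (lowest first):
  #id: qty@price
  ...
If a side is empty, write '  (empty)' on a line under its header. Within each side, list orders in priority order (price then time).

After op 1 [order #1] market_sell(qty=3): fills=none; bids=[-] asks=[-]
After op 2 [order #2] limit_buy(price=103, qty=8): fills=none; bids=[#2:8@103] asks=[-]
After op 3 cancel(order #2): fills=none; bids=[-] asks=[-]
After op 4 cancel(order #2): fills=none; bids=[-] asks=[-]
After op 5 [order #3] limit_sell(price=103, qty=9): fills=none; bids=[-] asks=[#3:9@103]
After op 6 [order #4] limit_buy(price=99, qty=10): fills=none; bids=[#4:10@99] asks=[#3:9@103]
After op 7 [order #5] limit_sell(price=97, qty=5): fills=#4x#5:5@99; bids=[#4:5@99] asks=[#3:9@103]

Answer: BIDS (highest first):
  #4: 5@99
ASKS (lowest first):
  #3: 9@103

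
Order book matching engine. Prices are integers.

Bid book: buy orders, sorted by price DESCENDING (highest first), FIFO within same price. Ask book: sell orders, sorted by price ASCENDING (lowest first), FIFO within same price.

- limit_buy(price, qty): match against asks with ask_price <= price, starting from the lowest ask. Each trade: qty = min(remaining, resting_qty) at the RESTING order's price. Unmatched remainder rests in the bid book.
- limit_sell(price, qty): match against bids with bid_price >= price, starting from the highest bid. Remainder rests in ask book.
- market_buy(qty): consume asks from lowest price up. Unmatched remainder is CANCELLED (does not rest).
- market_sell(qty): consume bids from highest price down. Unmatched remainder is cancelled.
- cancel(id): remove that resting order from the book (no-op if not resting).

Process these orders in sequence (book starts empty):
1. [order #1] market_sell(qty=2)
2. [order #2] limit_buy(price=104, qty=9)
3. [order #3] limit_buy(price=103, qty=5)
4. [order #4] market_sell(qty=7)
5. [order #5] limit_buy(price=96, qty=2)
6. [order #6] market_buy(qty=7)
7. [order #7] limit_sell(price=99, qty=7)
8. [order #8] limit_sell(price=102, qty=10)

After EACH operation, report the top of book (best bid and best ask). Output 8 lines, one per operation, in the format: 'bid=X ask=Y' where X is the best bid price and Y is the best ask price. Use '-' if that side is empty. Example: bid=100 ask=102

After op 1 [order #1] market_sell(qty=2): fills=none; bids=[-] asks=[-]
After op 2 [order #2] limit_buy(price=104, qty=9): fills=none; bids=[#2:9@104] asks=[-]
After op 3 [order #3] limit_buy(price=103, qty=5): fills=none; bids=[#2:9@104 #3:5@103] asks=[-]
After op 4 [order #4] market_sell(qty=7): fills=#2x#4:7@104; bids=[#2:2@104 #3:5@103] asks=[-]
After op 5 [order #5] limit_buy(price=96, qty=2): fills=none; bids=[#2:2@104 #3:5@103 #5:2@96] asks=[-]
After op 6 [order #6] market_buy(qty=7): fills=none; bids=[#2:2@104 #3:5@103 #5:2@96] asks=[-]
After op 7 [order #7] limit_sell(price=99, qty=7): fills=#2x#7:2@104 #3x#7:5@103; bids=[#5:2@96] asks=[-]
After op 8 [order #8] limit_sell(price=102, qty=10): fills=none; bids=[#5:2@96] asks=[#8:10@102]

Answer: bid=- ask=-
bid=104 ask=-
bid=104 ask=-
bid=104 ask=-
bid=104 ask=-
bid=104 ask=-
bid=96 ask=-
bid=96 ask=102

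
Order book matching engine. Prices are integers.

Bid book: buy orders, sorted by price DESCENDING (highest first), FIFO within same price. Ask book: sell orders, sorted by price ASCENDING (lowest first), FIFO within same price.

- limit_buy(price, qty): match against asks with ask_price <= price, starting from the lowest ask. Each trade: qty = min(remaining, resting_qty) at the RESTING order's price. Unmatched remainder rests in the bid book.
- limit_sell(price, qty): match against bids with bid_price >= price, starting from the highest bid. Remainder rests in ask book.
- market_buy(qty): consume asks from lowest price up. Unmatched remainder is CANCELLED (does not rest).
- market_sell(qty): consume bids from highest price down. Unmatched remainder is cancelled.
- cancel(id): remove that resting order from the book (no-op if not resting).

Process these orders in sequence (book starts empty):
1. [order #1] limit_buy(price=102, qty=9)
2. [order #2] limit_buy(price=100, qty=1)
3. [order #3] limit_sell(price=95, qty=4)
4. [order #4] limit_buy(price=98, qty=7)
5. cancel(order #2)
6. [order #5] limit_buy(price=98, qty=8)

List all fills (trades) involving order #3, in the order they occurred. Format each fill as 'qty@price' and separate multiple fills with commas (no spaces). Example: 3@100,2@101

After op 1 [order #1] limit_buy(price=102, qty=9): fills=none; bids=[#1:9@102] asks=[-]
After op 2 [order #2] limit_buy(price=100, qty=1): fills=none; bids=[#1:9@102 #2:1@100] asks=[-]
After op 3 [order #3] limit_sell(price=95, qty=4): fills=#1x#3:4@102; bids=[#1:5@102 #2:1@100] asks=[-]
After op 4 [order #4] limit_buy(price=98, qty=7): fills=none; bids=[#1:5@102 #2:1@100 #4:7@98] asks=[-]
After op 5 cancel(order #2): fills=none; bids=[#1:5@102 #4:7@98] asks=[-]
After op 6 [order #5] limit_buy(price=98, qty=8): fills=none; bids=[#1:5@102 #4:7@98 #5:8@98] asks=[-]

Answer: 4@102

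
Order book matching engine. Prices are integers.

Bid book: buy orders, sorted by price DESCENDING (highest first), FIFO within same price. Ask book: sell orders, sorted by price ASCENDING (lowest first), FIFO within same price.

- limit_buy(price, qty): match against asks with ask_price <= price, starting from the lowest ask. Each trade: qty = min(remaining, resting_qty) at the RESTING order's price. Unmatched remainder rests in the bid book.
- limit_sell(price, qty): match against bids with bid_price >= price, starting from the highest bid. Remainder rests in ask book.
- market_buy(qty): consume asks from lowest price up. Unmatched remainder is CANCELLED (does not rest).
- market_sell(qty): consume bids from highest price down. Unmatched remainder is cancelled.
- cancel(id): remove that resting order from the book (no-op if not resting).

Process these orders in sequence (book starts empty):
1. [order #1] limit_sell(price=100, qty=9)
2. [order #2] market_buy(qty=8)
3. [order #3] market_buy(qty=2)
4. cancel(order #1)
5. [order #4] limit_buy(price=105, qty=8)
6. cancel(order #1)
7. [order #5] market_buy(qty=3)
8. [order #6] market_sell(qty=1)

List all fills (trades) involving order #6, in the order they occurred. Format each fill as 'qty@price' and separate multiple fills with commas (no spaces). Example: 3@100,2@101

Answer: 1@105

Derivation:
After op 1 [order #1] limit_sell(price=100, qty=9): fills=none; bids=[-] asks=[#1:9@100]
After op 2 [order #2] market_buy(qty=8): fills=#2x#1:8@100; bids=[-] asks=[#1:1@100]
After op 3 [order #3] market_buy(qty=2): fills=#3x#1:1@100; bids=[-] asks=[-]
After op 4 cancel(order #1): fills=none; bids=[-] asks=[-]
After op 5 [order #4] limit_buy(price=105, qty=8): fills=none; bids=[#4:8@105] asks=[-]
After op 6 cancel(order #1): fills=none; bids=[#4:8@105] asks=[-]
After op 7 [order #5] market_buy(qty=3): fills=none; bids=[#4:8@105] asks=[-]
After op 8 [order #6] market_sell(qty=1): fills=#4x#6:1@105; bids=[#4:7@105] asks=[-]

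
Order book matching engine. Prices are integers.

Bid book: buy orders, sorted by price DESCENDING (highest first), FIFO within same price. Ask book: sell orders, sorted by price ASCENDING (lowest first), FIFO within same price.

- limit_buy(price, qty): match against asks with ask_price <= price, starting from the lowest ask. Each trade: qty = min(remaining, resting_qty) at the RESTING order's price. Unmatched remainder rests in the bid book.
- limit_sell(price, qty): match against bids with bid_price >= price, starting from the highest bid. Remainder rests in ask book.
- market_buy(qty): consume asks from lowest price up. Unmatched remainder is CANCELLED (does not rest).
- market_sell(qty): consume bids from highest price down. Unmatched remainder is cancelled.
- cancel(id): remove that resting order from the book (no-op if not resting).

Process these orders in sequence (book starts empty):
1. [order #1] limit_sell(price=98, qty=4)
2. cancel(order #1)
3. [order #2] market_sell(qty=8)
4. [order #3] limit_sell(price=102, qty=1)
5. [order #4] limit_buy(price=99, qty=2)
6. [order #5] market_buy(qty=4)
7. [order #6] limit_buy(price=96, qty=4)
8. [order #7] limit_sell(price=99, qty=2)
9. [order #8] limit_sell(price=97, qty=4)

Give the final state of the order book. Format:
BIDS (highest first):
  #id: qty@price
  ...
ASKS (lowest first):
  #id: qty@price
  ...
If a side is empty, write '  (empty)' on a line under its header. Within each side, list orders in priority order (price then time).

After op 1 [order #1] limit_sell(price=98, qty=4): fills=none; bids=[-] asks=[#1:4@98]
After op 2 cancel(order #1): fills=none; bids=[-] asks=[-]
After op 3 [order #2] market_sell(qty=8): fills=none; bids=[-] asks=[-]
After op 4 [order #3] limit_sell(price=102, qty=1): fills=none; bids=[-] asks=[#3:1@102]
After op 5 [order #4] limit_buy(price=99, qty=2): fills=none; bids=[#4:2@99] asks=[#3:1@102]
After op 6 [order #5] market_buy(qty=4): fills=#5x#3:1@102; bids=[#4:2@99] asks=[-]
After op 7 [order #6] limit_buy(price=96, qty=4): fills=none; bids=[#4:2@99 #6:4@96] asks=[-]
After op 8 [order #7] limit_sell(price=99, qty=2): fills=#4x#7:2@99; bids=[#6:4@96] asks=[-]
After op 9 [order #8] limit_sell(price=97, qty=4): fills=none; bids=[#6:4@96] asks=[#8:4@97]

Answer: BIDS (highest first):
  #6: 4@96
ASKS (lowest first):
  #8: 4@97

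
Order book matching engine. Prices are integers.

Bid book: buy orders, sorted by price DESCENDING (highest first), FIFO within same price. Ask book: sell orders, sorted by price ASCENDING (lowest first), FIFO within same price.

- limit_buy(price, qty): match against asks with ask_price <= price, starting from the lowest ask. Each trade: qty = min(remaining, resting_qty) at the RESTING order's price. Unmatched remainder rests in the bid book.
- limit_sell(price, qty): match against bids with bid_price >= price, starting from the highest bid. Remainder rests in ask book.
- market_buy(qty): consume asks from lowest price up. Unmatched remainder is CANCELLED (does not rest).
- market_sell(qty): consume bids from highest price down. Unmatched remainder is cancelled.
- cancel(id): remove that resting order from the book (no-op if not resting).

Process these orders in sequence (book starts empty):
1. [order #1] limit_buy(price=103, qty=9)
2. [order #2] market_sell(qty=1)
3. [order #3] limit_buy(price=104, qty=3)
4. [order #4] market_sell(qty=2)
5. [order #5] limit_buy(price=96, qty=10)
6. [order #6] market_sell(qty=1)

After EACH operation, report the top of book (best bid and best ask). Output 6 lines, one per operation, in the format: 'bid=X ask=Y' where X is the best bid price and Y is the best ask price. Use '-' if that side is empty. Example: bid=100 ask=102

After op 1 [order #1] limit_buy(price=103, qty=9): fills=none; bids=[#1:9@103] asks=[-]
After op 2 [order #2] market_sell(qty=1): fills=#1x#2:1@103; bids=[#1:8@103] asks=[-]
After op 3 [order #3] limit_buy(price=104, qty=3): fills=none; bids=[#3:3@104 #1:8@103] asks=[-]
After op 4 [order #4] market_sell(qty=2): fills=#3x#4:2@104; bids=[#3:1@104 #1:8@103] asks=[-]
After op 5 [order #5] limit_buy(price=96, qty=10): fills=none; bids=[#3:1@104 #1:8@103 #5:10@96] asks=[-]
After op 6 [order #6] market_sell(qty=1): fills=#3x#6:1@104; bids=[#1:8@103 #5:10@96] asks=[-]

Answer: bid=103 ask=-
bid=103 ask=-
bid=104 ask=-
bid=104 ask=-
bid=104 ask=-
bid=103 ask=-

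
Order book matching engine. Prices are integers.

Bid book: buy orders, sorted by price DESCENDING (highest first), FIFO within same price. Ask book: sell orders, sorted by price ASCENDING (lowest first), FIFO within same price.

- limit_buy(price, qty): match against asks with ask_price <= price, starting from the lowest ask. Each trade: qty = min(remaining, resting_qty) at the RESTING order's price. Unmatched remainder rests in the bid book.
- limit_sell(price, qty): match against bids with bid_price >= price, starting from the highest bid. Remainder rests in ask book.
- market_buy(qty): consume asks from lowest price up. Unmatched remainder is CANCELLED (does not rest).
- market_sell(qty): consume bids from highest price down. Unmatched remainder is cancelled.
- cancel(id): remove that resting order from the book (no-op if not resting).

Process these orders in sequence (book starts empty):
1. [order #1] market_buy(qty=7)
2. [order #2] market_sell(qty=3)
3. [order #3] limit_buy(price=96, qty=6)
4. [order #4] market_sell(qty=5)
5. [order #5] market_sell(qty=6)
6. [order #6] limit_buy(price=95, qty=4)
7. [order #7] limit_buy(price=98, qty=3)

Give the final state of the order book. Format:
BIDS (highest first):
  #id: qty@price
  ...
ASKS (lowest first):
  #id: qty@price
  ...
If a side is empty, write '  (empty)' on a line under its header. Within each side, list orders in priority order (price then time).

Answer: BIDS (highest first):
  #7: 3@98
  #6: 4@95
ASKS (lowest first):
  (empty)

Derivation:
After op 1 [order #1] market_buy(qty=7): fills=none; bids=[-] asks=[-]
After op 2 [order #2] market_sell(qty=3): fills=none; bids=[-] asks=[-]
After op 3 [order #3] limit_buy(price=96, qty=6): fills=none; bids=[#3:6@96] asks=[-]
After op 4 [order #4] market_sell(qty=5): fills=#3x#4:5@96; bids=[#3:1@96] asks=[-]
After op 5 [order #5] market_sell(qty=6): fills=#3x#5:1@96; bids=[-] asks=[-]
After op 6 [order #6] limit_buy(price=95, qty=4): fills=none; bids=[#6:4@95] asks=[-]
After op 7 [order #7] limit_buy(price=98, qty=3): fills=none; bids=[#7:3@98 #6:4@95] asks=[-]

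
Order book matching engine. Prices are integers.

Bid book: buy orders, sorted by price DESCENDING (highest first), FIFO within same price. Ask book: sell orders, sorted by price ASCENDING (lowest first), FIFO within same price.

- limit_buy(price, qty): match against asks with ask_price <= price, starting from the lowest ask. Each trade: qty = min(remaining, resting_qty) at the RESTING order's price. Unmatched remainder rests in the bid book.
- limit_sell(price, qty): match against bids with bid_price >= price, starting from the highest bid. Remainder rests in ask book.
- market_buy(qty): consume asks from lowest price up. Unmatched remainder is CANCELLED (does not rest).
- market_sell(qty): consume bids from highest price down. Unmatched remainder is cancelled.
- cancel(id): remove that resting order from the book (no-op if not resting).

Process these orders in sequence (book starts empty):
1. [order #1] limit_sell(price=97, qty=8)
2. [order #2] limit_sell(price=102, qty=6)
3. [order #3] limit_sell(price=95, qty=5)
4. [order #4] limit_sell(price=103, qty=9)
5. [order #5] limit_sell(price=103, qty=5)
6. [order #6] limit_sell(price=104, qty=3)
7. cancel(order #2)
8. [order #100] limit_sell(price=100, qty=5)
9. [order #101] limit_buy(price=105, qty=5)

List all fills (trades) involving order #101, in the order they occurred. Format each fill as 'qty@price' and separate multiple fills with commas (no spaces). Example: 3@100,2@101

Answer: 5@95

Derivation:
After op 1 [order #1] limit_sell(price=97, qty=8): fills=none; bids=[-] asks=[#1:8@97]
After op 2 [order #2] limit_sell(price=102, qty=6): fills=none; bids=[-] asks=[#1:8@97 #2:6@102]
After op 3 [order #3] limit_sell(price=95, qty=5): fills=none; bids=[-] asks=[#3:5@95 #1:8@97 #2:6@102]
After op 4 [order #4] limit_sell(price=103, qty=9): fills=none; bids=[-] asks=[#3:5@95 #1:8@97 #2:6@102 #4:9@103]
After op 5 [order #5] limit_sell(price=103, qty=5): fills=none; bids=[-] asks=[#3:5@95 #1:8@97 #2:6@102 #4:9@103 #5:5@103]
After op 6 [order #6] limit_sell(price=104, qty=3): fills=none; bids=[-] asks=[#3:5@95 #1:8@97 #2:6@102 #4:9@103 #5:5@103 #6:3@104]
After op 7 cancel(order #2): fills=none; bids=[-] asks=[#3:5@95 #1:8@97 #4:9@103 #5:5@103 #6:3@104]
After op 8 [order #100] limit_sell(price=100, qty=5): fills=none; bids=[-] asks=[#3:5@95 #1:8@97 #100:5@100 #4:9@103 #5:5@103 #6:3@104]
After op 9 [order #101] limit_buy(price=105, qty=5): fills=#101x#3:5@95; bids=[-] asks=[#1:8@97 #100:5@100 #4:9@103 #5:5@103 #6:3@104]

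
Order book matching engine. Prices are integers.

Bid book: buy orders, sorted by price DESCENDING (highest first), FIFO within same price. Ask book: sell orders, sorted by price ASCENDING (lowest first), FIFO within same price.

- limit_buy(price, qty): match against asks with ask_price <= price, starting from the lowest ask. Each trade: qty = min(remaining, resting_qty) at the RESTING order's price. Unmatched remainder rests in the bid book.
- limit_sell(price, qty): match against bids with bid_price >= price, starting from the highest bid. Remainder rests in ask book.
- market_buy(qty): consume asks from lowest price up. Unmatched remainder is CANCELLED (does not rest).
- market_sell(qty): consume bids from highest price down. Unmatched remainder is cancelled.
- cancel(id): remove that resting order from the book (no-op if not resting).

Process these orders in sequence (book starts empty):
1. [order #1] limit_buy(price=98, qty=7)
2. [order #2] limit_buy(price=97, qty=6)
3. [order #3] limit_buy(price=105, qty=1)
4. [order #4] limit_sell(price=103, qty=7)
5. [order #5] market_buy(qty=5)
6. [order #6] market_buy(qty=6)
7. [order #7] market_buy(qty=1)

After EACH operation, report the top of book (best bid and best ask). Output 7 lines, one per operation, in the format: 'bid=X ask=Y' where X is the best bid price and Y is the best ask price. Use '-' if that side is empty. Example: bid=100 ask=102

After op 1 [order #1] limit_buy(price=98, qty=7): fills=none; bids=[#1:7@98] asks=[-]
After op 2 [order #2] limit_buy(price=97, qty=6): fills=none; bids=[#1:7@98 #2:6@97] asks=[-]
After op 3 [order #3] limit_buy(price=105, qty=1): fills=none; bids=[#3:1@105 #1:7@98 #2:6@97] asks=[-]
After op 4 [order #4] limit_sell(price=103, qty=7): fills=#3x#4:1@105; bids=[#1:7@98 #2:6@97] asks=[#4:6@103]
After op 5 [order #5] market_buy(qty=5): fills=#5x#4:5@103; bids=[#1:7@98 #2:6@97] asks=[#4:1@103]
After op 6 [order #6] market_buy(qty=6): fills=#6x#4:1@103; bids=[#1:7@98 #2:6@97] asks=[-]
After op 7 [order #7] market_buy(qty=1): fills=none; bids=[#1:7@98 #2:6@97] asks=[-]

Answer: bid=98 ask=-
bid=98 ask=-
bid=105 ask=-
bid=98 ask=103
bid=98 ask=103
bid=98 ask=-
bid=98 ask=-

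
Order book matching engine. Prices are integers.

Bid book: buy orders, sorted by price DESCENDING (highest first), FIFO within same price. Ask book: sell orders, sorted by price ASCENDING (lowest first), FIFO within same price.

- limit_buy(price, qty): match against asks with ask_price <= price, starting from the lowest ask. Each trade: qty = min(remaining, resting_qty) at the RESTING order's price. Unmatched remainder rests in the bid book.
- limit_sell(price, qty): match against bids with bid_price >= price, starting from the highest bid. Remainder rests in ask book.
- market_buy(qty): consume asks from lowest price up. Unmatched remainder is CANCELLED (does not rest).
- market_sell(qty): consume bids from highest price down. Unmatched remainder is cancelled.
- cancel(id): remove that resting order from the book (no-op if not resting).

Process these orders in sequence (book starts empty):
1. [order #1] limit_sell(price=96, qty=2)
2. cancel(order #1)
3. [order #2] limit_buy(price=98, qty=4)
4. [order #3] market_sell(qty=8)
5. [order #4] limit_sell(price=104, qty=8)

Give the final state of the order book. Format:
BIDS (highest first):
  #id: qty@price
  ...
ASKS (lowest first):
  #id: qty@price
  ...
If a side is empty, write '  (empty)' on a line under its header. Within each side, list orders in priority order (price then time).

Answer: BIDS (highest first):
  (empty)
ASKS (lowest first):
  #4: 8@104

Derivation:
After op 1 [order #1] limit_sell(price=96, qty=2): fills=none; bids=[-] asks=[#1:2@96]
After op 2 cancel(order #1): fills=none; bids=[-] asks=[-]
After op 3 [order #2] limit_buy(price=98, qty=4): fills=none; bids=[#2:4@98] asks=[-]
After op 4 [order #3] market_sell(qty=8): fills=#2x#3:4@98; bids=[-] asks=[-]
After op 5 [order #4] limit_sell(price=104, qty=8): fills=none; bids=[-] asks=[#4:8@104]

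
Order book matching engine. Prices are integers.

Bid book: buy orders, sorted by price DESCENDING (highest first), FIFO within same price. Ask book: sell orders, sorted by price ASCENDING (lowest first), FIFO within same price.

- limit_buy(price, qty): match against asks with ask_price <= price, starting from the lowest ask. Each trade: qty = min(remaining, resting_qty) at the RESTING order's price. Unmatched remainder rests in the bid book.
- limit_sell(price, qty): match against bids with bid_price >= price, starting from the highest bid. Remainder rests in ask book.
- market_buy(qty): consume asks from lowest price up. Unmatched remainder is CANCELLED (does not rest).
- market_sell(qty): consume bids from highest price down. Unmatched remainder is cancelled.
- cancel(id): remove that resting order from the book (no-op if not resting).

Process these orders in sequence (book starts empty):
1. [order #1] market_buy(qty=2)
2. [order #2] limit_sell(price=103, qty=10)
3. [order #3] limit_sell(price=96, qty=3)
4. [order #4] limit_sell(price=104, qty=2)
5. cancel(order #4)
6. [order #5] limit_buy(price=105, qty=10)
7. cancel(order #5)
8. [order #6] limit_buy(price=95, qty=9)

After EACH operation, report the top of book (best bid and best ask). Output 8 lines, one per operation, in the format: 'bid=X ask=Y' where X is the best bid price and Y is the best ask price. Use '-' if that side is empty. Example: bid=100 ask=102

Answer: bid=- ask=-
bid=- ask=103
bid=- ask=96
bid=- ask=96
bid=- ask=96
bid=- ask=103
bid=- ask=103
bid=95 ask=103

Derivation:
After op 1 [order #1] market_buy(qty=2): fills=none; bids=[-] asks=[-]
After op 2 [order #2] limit_sell(price=103, qty=10): fills=none; bids=[-] asks=[#2:10@103]
After op 3 [order #3] limit_sell(price=96, qty=3): fills=none; bids=[-] asks=[#3:3@96 #2:10@103]
After op 4 [order #4] limit_sell(price=104, qty=2): fills=none; bids=[-] asks=[#3:3@96 #2:10@103 #4:2@104]
After op 5 cancel(order #4): fills=none; bids=[-] asks=[#3:3@96 #2:10@103]
After op 6 [order #5] limit_buy(price=105, qty=10): fills=#5x#3:3@96 #5x#2:7@103; bids=[-] asks=[#2:3@103]
After op 7 cancel(order #5): fills=none; bids=[-] asks=[#2:3@103]
After op 8 [order #6] limit_buy(price=95, qty=9): fills=none; bids=[#6:9@95] asks=[#2:3@103]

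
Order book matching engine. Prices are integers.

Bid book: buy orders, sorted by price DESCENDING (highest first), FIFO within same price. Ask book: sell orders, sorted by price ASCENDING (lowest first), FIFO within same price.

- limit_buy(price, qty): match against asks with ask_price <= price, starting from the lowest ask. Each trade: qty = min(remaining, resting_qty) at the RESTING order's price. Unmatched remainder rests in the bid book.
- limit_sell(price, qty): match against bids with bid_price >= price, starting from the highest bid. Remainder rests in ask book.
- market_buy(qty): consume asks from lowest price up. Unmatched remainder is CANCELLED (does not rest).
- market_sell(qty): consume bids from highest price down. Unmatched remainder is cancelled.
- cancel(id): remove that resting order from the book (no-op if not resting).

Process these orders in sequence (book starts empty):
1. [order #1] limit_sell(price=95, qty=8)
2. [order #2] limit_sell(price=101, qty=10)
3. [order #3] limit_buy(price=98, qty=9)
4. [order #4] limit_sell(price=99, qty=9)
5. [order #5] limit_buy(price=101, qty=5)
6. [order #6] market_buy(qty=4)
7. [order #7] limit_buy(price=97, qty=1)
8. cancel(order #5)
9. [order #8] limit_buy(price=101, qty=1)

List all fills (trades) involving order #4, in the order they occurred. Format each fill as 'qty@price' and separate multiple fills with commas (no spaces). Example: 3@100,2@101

Answer: 5@99,4@99

Derivation:
After op 1 [order #1] limit_sell(price=95, qty=8): fills=none; bids=[-] asks=[#1:8@95]
After op 2 [order #2] limit_sell(price=101, qty=10): fills=none; bids=[-] asks=[#1:8@95 #2:10@101]
After op 3 [order #3] limit_buy(price=98, qty=9): fills=#3x#1:8@95; bids=[#3:1@98] asks=[#2:10@101]
After op 4 [order #4] limit_sell(price=99, qty=9): fills=none; bids=[#3:1@98] asks=[#4:9@99 #2:10@101]
After op 5 [order #5] limit_buy(price=101, qty=5): fills=#5x#4:5@99; bids=[#3:1@98] asks=[#4:4@99 #2:10@101]
After op 6 [order #6] market_buy(qty=4): fills=#6x#4:4@99; bids=[#3:1@98] asks=[#2:10@101]
After op 7 [order #7] limit_buy(price=97, qty=1): fills=none; bids=[#3:1@98 #7:1@97] asks=[#2:10@101]
After op 8 cancel(order #5): fills=none; bids=[#3:1@98 #7:1@97] asks=[#2:10@101]
After op 9 [order #8] limit_buy(price=101, qty=1): fills=#8x#2:1@101; bids=[#3:1@98 #7:1@97] asks=[#2:9@101]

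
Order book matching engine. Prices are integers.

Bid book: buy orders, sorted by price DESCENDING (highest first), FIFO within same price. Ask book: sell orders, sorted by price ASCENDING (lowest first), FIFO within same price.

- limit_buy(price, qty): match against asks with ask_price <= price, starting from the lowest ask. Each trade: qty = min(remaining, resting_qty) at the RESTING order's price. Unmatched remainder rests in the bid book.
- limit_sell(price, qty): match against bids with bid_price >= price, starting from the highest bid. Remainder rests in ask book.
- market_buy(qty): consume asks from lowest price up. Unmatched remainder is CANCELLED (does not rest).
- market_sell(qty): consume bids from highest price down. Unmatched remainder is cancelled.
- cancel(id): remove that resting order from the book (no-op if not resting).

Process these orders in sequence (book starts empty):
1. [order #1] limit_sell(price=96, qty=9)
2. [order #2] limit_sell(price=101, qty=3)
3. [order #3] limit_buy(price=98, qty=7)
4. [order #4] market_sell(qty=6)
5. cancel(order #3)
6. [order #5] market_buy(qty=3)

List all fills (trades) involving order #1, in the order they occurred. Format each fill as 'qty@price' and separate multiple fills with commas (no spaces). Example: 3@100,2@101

Answer: 7@96,2@96

Derivation:
After op 1 [order #1] limit_sell(price=96, qty=9): fills=none; bids=[-] asks=[#1:9@96]
After op 2 [order #2] limit_sell(price=101, qty=3): fills=none; bids=[-] asks=[#1:9@96 #2:3@101]
After op 3 [order #3] limit_buy(price=98, qty=7): fills=#3x#1:7@96; bids=[-] asks=[#1:2@96 #2:3@101]
After op 4 [order #4] market_sell(qty=6): fills=none; bids=[-] asks=[#1:2@96 #2:3@101]
After op 5 cancel(order #3): fills=none; bids=[-] asks=[#1:2@96 #2:3@101]
After op 6 [order #5] market_buy(qty=3): fills=#5x#1:2@96 #5x#2:1@101; bids=[-] asks=[#2:2@101]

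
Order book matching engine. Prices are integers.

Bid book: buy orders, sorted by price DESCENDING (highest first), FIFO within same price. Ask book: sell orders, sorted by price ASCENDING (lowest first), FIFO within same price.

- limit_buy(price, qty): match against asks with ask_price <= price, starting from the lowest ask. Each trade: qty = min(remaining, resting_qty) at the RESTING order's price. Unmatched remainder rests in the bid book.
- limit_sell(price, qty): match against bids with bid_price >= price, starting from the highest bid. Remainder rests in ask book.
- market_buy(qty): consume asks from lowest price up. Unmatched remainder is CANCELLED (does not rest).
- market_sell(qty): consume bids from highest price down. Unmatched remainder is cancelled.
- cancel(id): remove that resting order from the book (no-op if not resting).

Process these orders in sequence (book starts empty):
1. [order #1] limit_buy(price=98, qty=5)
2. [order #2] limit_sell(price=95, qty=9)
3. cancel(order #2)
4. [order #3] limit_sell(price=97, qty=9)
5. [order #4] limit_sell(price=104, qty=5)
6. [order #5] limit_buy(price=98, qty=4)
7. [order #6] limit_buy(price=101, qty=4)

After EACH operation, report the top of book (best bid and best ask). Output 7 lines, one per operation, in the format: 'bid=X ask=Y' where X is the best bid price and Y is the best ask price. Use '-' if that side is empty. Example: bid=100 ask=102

After op 1 [order #1] limit_buy(price=98, qty=5): fills=none; bids=[#1:5@98] asks=[-]
After op 2 [order #2] limit_sell(price=95, qty=9): fills=#1x#2:5@98; bids=[-] asks=[#2:4@95]
After op 3 cancel(order #2): fills=none; bids=[-] asks=[-]
After op 4 [order #3] limit_sell(price=97, qty=9): fills=none; bids=[-] asks=[#3:9@97]
After op 5 [order #4] limit_sell(price=104, qty=5): fills=none; bids=[-] asks=[#3:9@97 #4:5@104]
After op 6 [order #5] limit_buy(price=98, qty=4): fills=#5x#3:4@97; bids=[-] asks=[#3:5@97 #4:5@104]
After op 7 [order #6] limit_buy(price=101, qty=4): fills=#6x#3:4@97; bids=[-] asks=[#3:1@97 #4:5@104]

Answer: bid=98 ask=-
bid=- ask=95
bid=- ask=-
bid=- ask=97
bid=- ask=97
bid=- ask=97
bid=- ask=97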